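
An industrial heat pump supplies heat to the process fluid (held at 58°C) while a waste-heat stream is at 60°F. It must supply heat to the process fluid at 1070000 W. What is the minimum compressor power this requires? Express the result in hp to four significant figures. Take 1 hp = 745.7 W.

183.9 hp

In absolute terms T_C = 288.71 K and T_H = 331.15 K, so ΔT = 42.44 K.
COP_Carnot = T_H/ΔT = 331.15/42.44 = 7.802.
Ẇ_min = Q̇/COP_Carnot = 1070000/7.802 = 137100 W = 183.9 hp.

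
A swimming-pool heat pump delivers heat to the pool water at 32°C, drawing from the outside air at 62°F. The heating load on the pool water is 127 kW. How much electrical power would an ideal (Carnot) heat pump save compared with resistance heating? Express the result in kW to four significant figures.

In absolute terms T_C = 289.82 K and T_H = 305.15 K, so ΔT = 15.33 K.
COP_Carnot = T_H/ΔT = 305.15/15.33 = 19.90.
Resistance heating needs Ẇ_res = Q̇_H = 127.0 kW; the reversible heat pump needs only Ẇ_hp = Q̇_H/COP = 6.382 kW.
Saving = 127.0 − 6.382 = 120.6 kW.

120.6 kW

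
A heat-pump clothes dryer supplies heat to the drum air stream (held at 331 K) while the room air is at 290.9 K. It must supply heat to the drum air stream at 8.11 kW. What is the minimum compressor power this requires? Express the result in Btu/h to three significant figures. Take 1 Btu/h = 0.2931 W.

3350 Btu/h

The reservoir spacing is ΔT = 331 − 290.9 = 40.10 K.
COP_Carnot = T_H/ΔT = 331.00/40.10 = 8.254.
Ẇ_min = Q̇/COP_Carnot = 8.110/8.254 = 0.9825 kW = 3352 Btu/h.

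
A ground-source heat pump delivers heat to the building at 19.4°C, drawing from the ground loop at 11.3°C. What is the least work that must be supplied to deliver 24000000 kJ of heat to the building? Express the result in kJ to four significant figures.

In absolute terms T_C = 284.45 K and T_H = 292.55 K, so ΔT = 8.100 K.
The reversible limit is COP_HP = T_H/ΔT = 36.12, so W_min = Q_H/COP = Q_H·ΔT/T_H.
W_min = 24000000 × 8.100/292.55 = 664500 kJ.

664500 kJ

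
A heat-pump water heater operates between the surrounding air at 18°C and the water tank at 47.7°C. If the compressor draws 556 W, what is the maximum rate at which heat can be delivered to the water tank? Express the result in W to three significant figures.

6010 W

In absolute terms T_C = 291.15 K and T_H = 320.85 K, so ΔT = 29.70 K.
COP_Carnot = T_H/ΔT = 320.85/29.70 = 10.80.
Q̇_max = COP_Carnot × Ẇ = 10.80 × 556.0 W = 6006 W.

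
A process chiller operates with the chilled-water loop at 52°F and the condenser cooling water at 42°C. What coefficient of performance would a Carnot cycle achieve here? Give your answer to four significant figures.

In absolute terms T_C = 284.26 K and T_H = 315.15 K, so ΔT = 30.89 K.
For a reversible cycle, COP_Carnot = T_C/ΔT = 284.26/30.89 = 9.203.

9.203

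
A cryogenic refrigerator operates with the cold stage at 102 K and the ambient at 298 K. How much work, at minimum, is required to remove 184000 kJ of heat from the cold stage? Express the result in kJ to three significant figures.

354000 kJ

The reservoir spacing is ΔT = 298 − 102 = 196.0 K.
The reversible limit is COP_R = T_C/ΔT = 0.5204, so W_min = Q_C/COP = Q_C·ΔT/T_C.
W_min = 184000 × 196.0/102.00 = 353600 kJ.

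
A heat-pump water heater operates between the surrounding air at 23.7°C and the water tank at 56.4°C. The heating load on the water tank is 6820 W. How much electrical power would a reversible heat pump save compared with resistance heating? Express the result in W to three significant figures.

6140 W

In absolute terms T_C = 296.85 K and T_H = 329.55 K, so ΔT = 32.70 K.
COP_Carnot = T_H/ΔT = 329.55/32.70 = 10.08.
Resistance heating needs Ẇ_res = Q̇_H = 6820 W; the reversible heat pump needs only Ẇ_hp = Q̇_H/COP = 676.7 W.
Saving = 6820 − 676.7 = 6143 W.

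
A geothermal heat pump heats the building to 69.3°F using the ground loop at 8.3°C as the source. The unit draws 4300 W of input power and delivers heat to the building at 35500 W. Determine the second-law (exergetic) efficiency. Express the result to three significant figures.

COP_actual = Q̇_H/Ẇ = 35500/4300 = 8.256.
In absolute terms T_C = 281.45 K and T_H = 293.87 K, so ΔT = 12.42 K.
COP_Carnot = T_H/ΔT = 293.87/12.42 = 23.66.
η_II = COP_actual/COP_Carnot = 8.256/23.66 = 0.3490.

0.349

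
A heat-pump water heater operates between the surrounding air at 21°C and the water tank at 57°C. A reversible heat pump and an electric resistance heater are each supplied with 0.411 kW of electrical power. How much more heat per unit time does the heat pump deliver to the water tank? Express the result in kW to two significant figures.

3.4 kW

In absolute terms T_C = 294.15 K and T_H = 330.15 K, so ΔT = 36.00 K.
COP_Carnot = T_H/ΔT = 330.15/36.00 = 9.171.
The heat pump delivers Q̇_H = COP × Ẇ = 3.769 kW; the resistance heater delivers Ẇ = 0.4110 kW.
Extra = (COP − 1)·Ẇ = 3.358 kW.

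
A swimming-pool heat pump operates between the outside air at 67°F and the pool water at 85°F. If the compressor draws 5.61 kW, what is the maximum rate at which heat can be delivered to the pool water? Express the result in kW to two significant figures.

170 kW

In absolute terms T_C = 292.59 K and T_H = 302.59 K, so ΔT = 10.00 K.
COP_Carnot = T_H/ΔT = 302.59/10.00 = 30.26.
Q̇_max = COP_Carnot × Ẇ = 30.26 × 5.610 kW = 169.8 kW.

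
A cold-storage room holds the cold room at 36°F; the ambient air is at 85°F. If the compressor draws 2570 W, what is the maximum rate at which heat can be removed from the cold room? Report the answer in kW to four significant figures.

26.00 kW

In absolute terms T_C = 275.37 K and T_H = 302.59 K, so ΔT = 27.22 K.
COP_Carnot = T_C/ΔT = 275.37/27.22 = 10.12.
Q̇_max = COP_Carnot × Ẇ = 10.12 × 2570 W = 26000 W = 26.00 kW.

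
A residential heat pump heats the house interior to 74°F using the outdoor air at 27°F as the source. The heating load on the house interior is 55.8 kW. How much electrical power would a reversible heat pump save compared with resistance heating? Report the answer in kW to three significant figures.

50.9 kW

In absolute terms T_C = 270.37 K and T_H = 296.48 K, so ΔT = 26.11 K.
COP_Carnot = T_H/ΔT = 296.48/26.11 = 11.35.
Resistance heating needs Ẇ_res = Q̇_H = 55.80 kW; the reversible heat pump needs only Ẇ_hp = Q̇_H/COP = 4.914 kW.
Saving = 55.80 − 4.914 = 50.89 kW.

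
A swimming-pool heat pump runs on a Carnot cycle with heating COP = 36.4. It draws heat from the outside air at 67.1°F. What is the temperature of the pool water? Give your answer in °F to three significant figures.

COP_HP = T_H/(T_H − T_C) rearranges to T_H = COP·T_C/(COP − 1).
With T_C = 292.65 K, T_H = 36.4 × 292.65/35.40 = 300.92 K.
Converting, 300.92 K = 81.98°F.

82.0 °F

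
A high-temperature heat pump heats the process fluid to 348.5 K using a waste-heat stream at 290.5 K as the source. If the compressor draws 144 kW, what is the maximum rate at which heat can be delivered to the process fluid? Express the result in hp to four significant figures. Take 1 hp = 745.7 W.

The reservoir spacing is ΔT = 348.5 − 290.5 = 58.00 K.
COP_Carnot = T_H/ΔT = 348.50/58.00 = 6.009.
Q̇_max = COP_Carnot × Ẇ = 6.009 × 144.0 kW = 865.2 kW = 1160 hp.

1160 hp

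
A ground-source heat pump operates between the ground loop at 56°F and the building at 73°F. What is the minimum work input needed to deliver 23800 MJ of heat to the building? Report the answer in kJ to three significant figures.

760000 kJ

In absolute terms T_C = 286.48 K and T_H = 295.93 K, so ΔT = 9.444 K.
The reversible limit is COP_HP = T_H/ΔT = 31.33, so W_min = Q_H/COP = Q_H·ΔT/T_H.
W_min = 23800 × 9.444/295.93 = 759.6 MJ = 759600 kJ.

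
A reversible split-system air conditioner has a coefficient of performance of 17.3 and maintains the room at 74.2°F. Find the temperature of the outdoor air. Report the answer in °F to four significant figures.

105.1 °F

COP_R = T_C/(T_H − T_C) gives T_H − T_C = T_C/COP.
With T_C = 296.59 K, T_H = 296.59 × (1 + 1/17.3) = 313.74 K.
Converting, 313.74 K = 105.06°F.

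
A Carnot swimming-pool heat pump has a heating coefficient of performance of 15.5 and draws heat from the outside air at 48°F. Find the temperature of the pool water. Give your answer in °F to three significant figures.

83.0 °F

COP_HP = T_H/(T_H − T_C) rearranges to T_H = COP·T_C/(COP − 1).
With T_C = 282.04 K, T_H = 15.5 × 282.04/14.50 = 301.49 K.
Converting, 301.49 K = 83.01°F.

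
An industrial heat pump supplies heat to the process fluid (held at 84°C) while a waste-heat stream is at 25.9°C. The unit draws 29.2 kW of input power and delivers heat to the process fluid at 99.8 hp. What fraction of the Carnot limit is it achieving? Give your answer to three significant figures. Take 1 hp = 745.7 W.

Converting, Q̇_H = 99.80 hp = 74.42 kW, so COP_actual = Q̇_H/Ẇ = 74.42/29.20 = 2.549.
In absolute terms T_C = 299.05 K and T_H = 357.15 K, so ΔT = 58.10 K.
COP_Carnot = T_H/ΔT = 357.15/58.10 = 6.147.
η_II = COP_actual/COP_Carnot = 2.549/6.147 = 0.4146.

0.415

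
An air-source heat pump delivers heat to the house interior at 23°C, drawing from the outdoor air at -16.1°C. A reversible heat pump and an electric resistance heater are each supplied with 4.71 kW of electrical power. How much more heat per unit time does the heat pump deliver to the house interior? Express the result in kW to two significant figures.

31 kW

In absolute terms T_C = 257.05 K and T_H = 296.15 K, so ΔT = 39.10 K.
COP_Carnot = T_H/ΔT = 296.15/39.10 = 7.574.
The heat pump delivers Q̇_H = COP × Ẇ = 35.67 kW; the resistance heater delivers Ẇ = 4.710 kW.
Extra = (COP − 1)·Ẇ = 30.96 kW.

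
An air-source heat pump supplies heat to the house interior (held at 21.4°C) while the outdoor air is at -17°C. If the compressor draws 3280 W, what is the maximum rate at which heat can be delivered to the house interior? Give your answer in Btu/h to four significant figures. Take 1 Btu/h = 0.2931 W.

In absolute terms T_C = 256.15 K and T_H = 294.55 K, so ΔT = 38.40 K.
COP_Carnot = T_H/ΔT = 294.55/38.40 = 7.671.
Q̇_max = COP_Carnot × Ẇ = 7.671 × 3280 W = 25160 W = 85840 Btu/h.

85840 Btu/h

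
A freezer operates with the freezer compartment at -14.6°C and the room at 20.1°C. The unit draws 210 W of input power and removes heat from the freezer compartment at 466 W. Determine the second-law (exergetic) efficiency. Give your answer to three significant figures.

COP_actual = Q̇_C/Ẇ = 466.0/210.0 = 2.219.
In absolute terms T_C = 258.55 K and T_H = 293.25 K, so ΔT = 34.70 K.
COP_Carnot = T_C/ΔT = 258.55/34.70 = 7.451.
η_II = COP_actual/COP_Carnot = 2.219/7.451 = 0.2978.

0.298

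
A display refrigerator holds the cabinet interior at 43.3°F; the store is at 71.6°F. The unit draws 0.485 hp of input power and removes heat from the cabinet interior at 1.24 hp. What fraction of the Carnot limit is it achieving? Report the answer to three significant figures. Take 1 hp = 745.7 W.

COP_actual = Q̇_C/Ẇ = 1.240/0.4850 = 2.557.
In absolute terms T_C = 279.43 K and T_H = 295.15 K, so ΔT = 15.72 K.
COP_Carnot = T_C/ΔT = 279.43/15.72 = 17.77.
η_II = COP_actual/COP_Carnot = 2.557/17.77 = 0.1439.

0.144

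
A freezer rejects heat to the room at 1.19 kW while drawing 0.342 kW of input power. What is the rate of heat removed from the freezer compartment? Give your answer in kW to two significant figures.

For a cyclic device the first law requires Q̇_H = Q̇_C + Ẇ.
Q̇_C = Q̇_H − Ẇ = 0.8480 kW.

0.85 kW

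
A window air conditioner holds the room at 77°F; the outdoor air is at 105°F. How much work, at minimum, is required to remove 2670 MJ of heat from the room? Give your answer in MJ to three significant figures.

139 MJ

In absolute terms T_C = 298.15 K and T_H = 313.71 K, so ΔT = 15.56 K.
The reversible limit is COP_R = T_C/ΔT = 19.17, so W_min = Q_C/COP = Q_C·ΔT/T_C.
W_min = 2670 × 15.56/298.15 = 139.3 MJ.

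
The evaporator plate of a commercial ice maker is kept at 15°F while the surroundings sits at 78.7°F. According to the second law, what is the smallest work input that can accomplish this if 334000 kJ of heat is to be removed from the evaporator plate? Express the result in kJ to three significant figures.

44800 kJ

In absolute terms T_C = 263.71 K and T_H = 299.09 K, so ΔT = 35.39 K.
The reversible limit is COP_R = T_C/ΔT = 7.452, so W_min = Q_C/COP = Q_C·ΔT/T_C.
W_min = 334000 × 35.39/263.71 = 44820 kJ.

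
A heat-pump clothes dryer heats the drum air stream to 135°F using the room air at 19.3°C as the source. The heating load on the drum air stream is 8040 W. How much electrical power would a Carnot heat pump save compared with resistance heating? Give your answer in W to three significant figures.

In absolute terms T_C = 292.45 K and T_H = 330.37 K, so ΔT = 37.92 K.
COP_Carnot = T_H/ΔT = 330.37/37.92 = 8.712.
Resistance heating needs Ẇ_res = Q̇_H = 8040 W; the reversible heat pump needs only Ẇ_hp = Q̇_H/COP = 922.9 W.
Saving = 8040 − 922.9 = 7117 W.

7120 W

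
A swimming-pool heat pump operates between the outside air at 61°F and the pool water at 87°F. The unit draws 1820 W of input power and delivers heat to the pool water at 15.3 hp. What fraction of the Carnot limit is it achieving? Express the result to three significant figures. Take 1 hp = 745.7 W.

Converting, Q̇_H = 15.30 hp = 11410 W, so COP_actual = Q̇_H/Ẇ = 11410/1820 = 6.269.
In absolute terms T_C = 289.26 K and T_H = 303.71 K, so ΔT = 14.44 K.
COP_Carnot = T_H/ΔT = 303.71/14.44 = 21.03.
η_II = COP_actual/COP_Carnot = 6.269/21.03 = 0.2981.

0.298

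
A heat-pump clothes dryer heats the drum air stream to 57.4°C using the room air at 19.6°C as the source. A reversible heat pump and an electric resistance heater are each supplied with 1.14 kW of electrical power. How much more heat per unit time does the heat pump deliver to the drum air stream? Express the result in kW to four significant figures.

In absolute terms T_C = 292.75 K and T_H = 330.55 K, so ΔT = 37.80 K.
COP_Carnot = T_H/ΔT = 330.55/37.80 = 8.745.
The heat pump delivers Q̇_H = COP × Ẇ = 9.969 kW; the resistance heater delivers Ẇ = 1.140 kW.
Extra = (COP − 1)·Ẇ = 8.829 kW.

8.829 kW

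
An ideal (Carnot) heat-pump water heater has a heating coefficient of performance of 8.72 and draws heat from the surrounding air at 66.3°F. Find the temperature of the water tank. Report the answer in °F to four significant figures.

134.4 °F

COP_HP = T_H/(T_H − T_C) rearranges to T_H = COP·T_C/(COP − 1).
With T_C = 292.21 K, T_H = 8.72 × 292.21/7.720 = 330.06 K.
Converting, 330.06 K = 134.43°F.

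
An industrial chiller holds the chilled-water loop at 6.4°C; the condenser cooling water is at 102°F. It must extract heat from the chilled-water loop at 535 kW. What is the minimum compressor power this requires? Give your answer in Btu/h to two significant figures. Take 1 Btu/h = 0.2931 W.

In absolute terms T_C = 279.55 K and T_H = 312.04 K, so ΔT = 32.49 K.
COP_Carnot = T_C/ΔT = 279.55/32.49 = 8.604.
Ẇ_min = Q̇/COP_Carnot = 535.0/8.604 = 62.18 kW = 212100 Btu/h.

210000 Btu/h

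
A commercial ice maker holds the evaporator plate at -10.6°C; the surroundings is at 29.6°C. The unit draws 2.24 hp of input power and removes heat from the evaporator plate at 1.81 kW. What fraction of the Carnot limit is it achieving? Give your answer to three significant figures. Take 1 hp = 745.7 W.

Converting, Q̇_C = 1.810 kW = 2.427 hp, so COP_actual = Q̇_C/Ẇ = 2.427/2.240 = 1.084.
In absolute terms T_C = 262.55 K and T_H = 302.75 K, so ΔT = 40.20 K.
COP_Carnot = T_C/ΔT = 262.55/40.20 = 6.531.
η_II = COP_actual/COP_Carnot = 1.084/6.531 = 0.1659.

0.166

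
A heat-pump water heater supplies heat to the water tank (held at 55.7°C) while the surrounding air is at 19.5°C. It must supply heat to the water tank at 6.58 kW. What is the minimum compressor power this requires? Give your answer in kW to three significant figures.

0.724 kW

In absolute terms T_C = 292.65 K and T_H = 328.85 K, so ΔT = 36.20 K.
COP_Carnot = T_H/ΔT = 328.85/36.20 = 9.084.
Ẇ_min = Q̇/COP_Carnot = 6.580/9.084 = 0.7243 kW.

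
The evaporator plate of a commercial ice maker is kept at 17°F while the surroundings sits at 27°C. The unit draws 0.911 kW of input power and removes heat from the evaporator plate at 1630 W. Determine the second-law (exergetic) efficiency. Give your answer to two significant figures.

0.24

Converting, Q̇_C = 1630 W = 1.630 kW, so COP_actual = Q̇_C/Ẇ = 1.630/0.9110 = 1.789.
In absolute terms T_C = 264.82 K and T_H = 300.15 K, so ΔT = 35.33 K.
COP_Carnot = T_C/ΔT = 264.82/35.33 = 7.495.
η_II = COP_actual/COP_Carnot = 1.789/7.495 = 0.2387.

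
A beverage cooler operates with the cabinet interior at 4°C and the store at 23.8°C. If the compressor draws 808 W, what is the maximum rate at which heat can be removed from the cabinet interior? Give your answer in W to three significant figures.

11300 W

In absolute terms T_C = 277.15 K and T_H = 296.95 K, so ΔT = 19.80 K.
COP_Carnot = T_C/ΔT = 277.15/19.80 = 14.00.
Q̇_max = COP_Carnot × Ẇ = 14.00 × 808.0 W = 11310 W.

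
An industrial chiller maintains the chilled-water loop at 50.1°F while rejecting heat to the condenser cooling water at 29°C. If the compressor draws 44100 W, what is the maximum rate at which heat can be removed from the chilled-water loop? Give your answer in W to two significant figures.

In absolute terms T_C = 283.21 K and T_H = 302.15 K, so ΔT = 18.94 K.
COP_Carnot = T_C/ΔT = 283.21/18.94 = 14.95.
Q̇_max = COP_Carnot × Ẇ = 14.95 × 44100 W = 659300 W.

660000 W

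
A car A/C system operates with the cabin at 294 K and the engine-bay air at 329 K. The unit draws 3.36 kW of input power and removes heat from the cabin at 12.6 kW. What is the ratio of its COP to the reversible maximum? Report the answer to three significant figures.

COP_actual = Q̇_C/Ẇ = 12.60/3.360 = 3.750.
The reservoir spacing is ΔT = 329 − 294 = 35.00 K.
COP_Carnot = T_C/ΔT = 294.00/35.00 = 8.400.
η_II = COP_actual/COP_Carnot = 3.750/8.400 = 0.4464.

0.446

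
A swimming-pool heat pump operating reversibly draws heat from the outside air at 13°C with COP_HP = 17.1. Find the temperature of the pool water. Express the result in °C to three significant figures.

30.8 °C

COP_HP = T_H/(T_H − T_C) rearranges to T_H = COP·T_C/(COP − 1).
With T_C = 286.15 K, T_H = 17.1 × 286.15/16.10 = 303.92 K.
Converting, 303.92 K = 30.77°C.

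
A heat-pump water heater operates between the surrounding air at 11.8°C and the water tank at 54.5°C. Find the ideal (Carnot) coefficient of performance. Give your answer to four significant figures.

In absolute terms T_C = 284.95 K and T_H = 327.65 K, so ΔT = 42.70 K.
For a reversible cycle, COP_Carnot = T_H/ΔT = 327.65/42.70 = 7.673.

7.673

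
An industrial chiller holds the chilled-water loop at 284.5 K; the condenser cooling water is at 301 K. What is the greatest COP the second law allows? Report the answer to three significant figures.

17.2

The reservoir spacing is ΔT = 301 − 284.5 = 16.50 K.
For a reversible cycle, COP_Carnot = T_C/ΔT = 284.50/16.50 = 17.24.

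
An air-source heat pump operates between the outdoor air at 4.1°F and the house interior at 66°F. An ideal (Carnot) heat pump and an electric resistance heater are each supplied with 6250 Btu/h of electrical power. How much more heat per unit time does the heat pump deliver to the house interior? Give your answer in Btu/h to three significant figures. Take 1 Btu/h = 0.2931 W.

46800 Btu/h

In absolute terms T_C = 257.65 K and T_H = 292.04 K, so ΔT = 34.39 K.
COP_Carnot = T_H/ΔT = 292.04/34.39 = 8.492.
The heat pump delivers Q̇_H = COP × Ẇ = 53080 Btu/h; the resistance heater delivers Ẇ = 6250 Btu/h.
Extra = (COP − 1)·Ẇ = 46830 Btu/h.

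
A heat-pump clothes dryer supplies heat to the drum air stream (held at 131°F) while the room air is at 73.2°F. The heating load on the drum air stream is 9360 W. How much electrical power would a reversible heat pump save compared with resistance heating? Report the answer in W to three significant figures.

In absolute terms T_C = 296.04 K and T_H = 328.15 K, so ΔT = 32.11 K.
COP_Carnot = T_H/ΔT = 328.15/32.11 = 10.22.
Resistance heating needs Ẇ_res = Q̇_H = 9360 W; the reversible heat pump needs only Ẇ_hp = Q̇_H/COP = 915.9 W.
Saving = 9360 − 915.9 = 8444 W.

8440 W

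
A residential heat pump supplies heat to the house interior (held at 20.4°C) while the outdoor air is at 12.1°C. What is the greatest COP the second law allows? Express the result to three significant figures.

In absolute terms T_C = 285.25 K and T_H = 293.55 K, so ΔT = 8.300 K.
For a reversible cycle, COP_Carnot = T_H/ΔT = 293.55/8.300 = 35.37.

35.4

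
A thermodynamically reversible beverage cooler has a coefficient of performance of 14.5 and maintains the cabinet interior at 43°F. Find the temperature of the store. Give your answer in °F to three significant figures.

77.7 °F

COP_R = T_C/(T_H − T_C) gives T_H − T_C = T_C/COP.
With T_C = 279.26 K, T_H = 279.26 × (1 + 1/14.5) = 298.52 K.
Converting, 298.52 K = 77.67°F.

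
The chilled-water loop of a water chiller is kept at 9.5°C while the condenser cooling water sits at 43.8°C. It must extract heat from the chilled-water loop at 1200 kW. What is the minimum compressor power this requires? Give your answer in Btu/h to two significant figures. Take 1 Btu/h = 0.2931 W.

500000 Btu/h

In absolute terms T_C = 282.65 K and T_H = 316.95 K, so ΔT = 34.30 K.
COP_Carnot = T_C/ΔT = 282.65/34.30 = 8.241.
Ẇ_min = Q̇/COP_Carnot = 1200/8.241 = 145.6 kW = 496800 Btu/h.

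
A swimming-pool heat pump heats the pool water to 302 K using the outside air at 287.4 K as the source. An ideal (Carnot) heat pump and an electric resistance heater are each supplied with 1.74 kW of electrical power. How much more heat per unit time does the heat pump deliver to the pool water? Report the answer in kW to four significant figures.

The reservoir spacing is ΔT = 302 − 287.4 = 14.60 K.
COP_Carnot = T_H/ΔT = 302.00/14.60 = 20.68.
The heat pump delivers Q̇_H = COP × Ẇ = 35.99 kW; the resistance heater delivers Ẇ = 1.740 kW.
Extra = (COP − 1)·Ẇ = 34.25 kW.

34.25 kW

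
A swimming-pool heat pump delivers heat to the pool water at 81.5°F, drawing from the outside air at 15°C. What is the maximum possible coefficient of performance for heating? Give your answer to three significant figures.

In absolute terms T_C = 288.15 K and T_H = 300.65 K, so ΔT = 12.50 K.
For a reversible cycle, COP_Carnot = T_H/ΔT = 300.65/12.50 = 24.05.

24.1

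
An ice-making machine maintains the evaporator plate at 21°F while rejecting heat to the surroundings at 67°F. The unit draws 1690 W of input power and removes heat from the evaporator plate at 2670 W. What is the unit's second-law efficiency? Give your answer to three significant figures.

0.151

COP_actual = Q̇_C/Ẇ = 2670/1690 = 1.580.
In absolute terms T_C = 267.04 K and T_H = 292.59 K, so ΔT = 25.56 K.
COP_Carnot = T_C/ΔT = 267.04/25.56 = 10.45.
η_II = COP_actual/COP_Carnot = 1.580/10.45 = 0.1512.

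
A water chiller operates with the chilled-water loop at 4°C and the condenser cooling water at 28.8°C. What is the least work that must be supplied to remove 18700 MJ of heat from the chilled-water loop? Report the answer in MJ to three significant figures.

1670 MJ

In absolute terms T_C = 277.15 K and T_H = 301.95 K, so ΔT = 24.80 K.
The reversible limit is COP_R = T_C/ΔT = 11.18, so W_min = Q_C/COP = Q_C·ΔT/T_C.
W_min = 18700 × 24.80/277.15 = 1673 MJ.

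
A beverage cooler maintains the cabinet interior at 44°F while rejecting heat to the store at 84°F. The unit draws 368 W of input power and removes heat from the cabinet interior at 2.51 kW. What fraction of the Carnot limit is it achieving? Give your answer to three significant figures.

0.542

Converting, Q̇_C = 2.510 kW = 2510 W, so COP_actual = Q̇_C/Ẇ = 2510/368.0 = 6.821.
In absolute terms T_C = 279.82 K and T_H = 302.04 K, so ΔT = 22.22 K.
COP_Carnot = T_C/ΔT = 279.82/22.22 = 12.59.
η_II = COP_actual/COP_Carnot = 6.821/12.59 = 0.5417.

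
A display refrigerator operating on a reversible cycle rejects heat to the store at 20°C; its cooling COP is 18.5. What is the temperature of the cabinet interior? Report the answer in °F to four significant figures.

For a Carnot refrigerator COP_R = T_C/(T_H − T_C), so T_C = COP·T_H/(1 + COP).
With T_H = 293.15 K, T_C = 18.5 × 293.15/19.50 = 278.12 K.
Converting, 278.12 K = 40.94°F.

40.94 °F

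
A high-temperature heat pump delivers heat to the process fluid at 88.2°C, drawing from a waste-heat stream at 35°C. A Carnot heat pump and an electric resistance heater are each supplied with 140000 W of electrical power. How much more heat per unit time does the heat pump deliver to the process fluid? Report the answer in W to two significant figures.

810000 W

In absolute terms T_C = 308.15 K and T_H = 361.35 K, so ΔT = 53.20 K.
COP_Carnot = T_H/ΔT = 361.35/53.20 = 6.792.
The heat pump delivers Q̇_H = COP × Ẇ = 950900 W; the resistance heater delivers Ẇ = 140000 W.
Extra = (COP − 1)·Ẇ = 810900 W.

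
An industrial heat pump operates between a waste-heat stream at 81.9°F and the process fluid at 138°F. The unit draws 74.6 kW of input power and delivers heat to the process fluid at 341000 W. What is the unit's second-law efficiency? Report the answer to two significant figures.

Converting, Q̇_H = 341000 W = 341.0 kW, so COP_actual = Q̇_H/Ẇ = 341.0/74.60 = 4.571.
In absolute terms T_C = 300.87 K and T_H = 332.04 K, so ΔT = 31.17 K.
COP_Carnot = T_H/ΔT = 332.04/31.17 = 10.65.
η_II = COP_actual/COP_Carnot = 4.571/10.65 = 0.4291.

0.43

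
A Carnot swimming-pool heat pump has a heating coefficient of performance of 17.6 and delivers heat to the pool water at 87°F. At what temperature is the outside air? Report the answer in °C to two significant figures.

13 °C

COP_HP = T_H/(T_H − T_C) gives T_H − T_C = T_H/COP.
With T_H = 303.71 K, T_C = 303.71 × (1 − 1/17.6) = 286.45 K.
Converting, 286.45 K = 13.30°C.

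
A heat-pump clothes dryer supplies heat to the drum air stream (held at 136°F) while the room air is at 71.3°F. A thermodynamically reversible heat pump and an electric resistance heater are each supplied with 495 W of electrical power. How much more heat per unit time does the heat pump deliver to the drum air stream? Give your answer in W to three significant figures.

4060 W

In absolute terms T_C = 294.98 K and T_H = 330.93 K, so ΔT = 35.94 K.
COP_Carnot = T_H/ΔT = 330.93/35.94 = 9.207.
The heat pump delivers Q̇_H = COP × Ẇ = 4557 W; the resistance heater delivers Ẇ = 495.0 W.
Extra = (COP − 1)·Ẇ = 4062 W.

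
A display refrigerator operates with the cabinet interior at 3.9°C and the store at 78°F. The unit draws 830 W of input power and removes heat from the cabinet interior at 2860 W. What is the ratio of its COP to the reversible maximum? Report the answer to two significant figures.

COP_actual = Q̇_C/Ẇ = 2860/830.0 = 3.446.
In absolute terms T_C = 277.05 K and T_H = 298.71 K, so ΔT = 21.66 K.
COP_Carnot = T_C/ΔT = 277.05/21.66 = 12.79.
η_II = COP_actual/COP_Carnot = 3.446/12.79 = 0.2693.

0.27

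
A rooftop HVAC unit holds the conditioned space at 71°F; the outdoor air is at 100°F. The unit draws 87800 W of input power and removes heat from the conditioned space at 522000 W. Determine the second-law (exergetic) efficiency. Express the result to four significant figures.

0.3249

COP_actual = Q̇_C/Ẇ = 522000/87800 = 5.945.
In absolute terms T_C = 294.82 K and T_H = 310.93 K, so ΔT = 16.11 K.
COP_Carnot = T_C/ΔT = 294.82/16.11 = 18.30.
η_II = COP_actual/COP_Carnot = 5.945/18.30 = 0.3249.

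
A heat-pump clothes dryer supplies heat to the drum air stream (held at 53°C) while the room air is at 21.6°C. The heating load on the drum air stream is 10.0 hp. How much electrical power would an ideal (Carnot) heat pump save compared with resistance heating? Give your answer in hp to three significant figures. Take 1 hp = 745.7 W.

In absolute terms T_C = 294.75 K and T_H = 326.15 K, so ΔT = 31.40 K.
COP_Carnot = T_H/ΔT = 326.15/31.40 = 10.39.
Resistance heating needs Ẇ_res = Q̇_H = 10.00 hp; the reversible heat pump needs only Ẇ_hp = Q̇_H/COP = 0.9627 hp.
Saving = 10.00 − 0.9627 = 9.037 hp.

9.04 hp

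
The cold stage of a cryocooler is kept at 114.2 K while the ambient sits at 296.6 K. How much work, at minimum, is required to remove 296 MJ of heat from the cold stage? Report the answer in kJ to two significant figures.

470000 kJ

The reservoir spacing is ΔT = 296.6 − 114.2 = 182.4 K.
The reversible limit is COP_R = T_C/ΔT = 0.6261, so W_min = Q_C/COP = Q_C·ΔT/T_C.
W_min = 296.0 × 182.4/114.20 = 472.8 MJ = 472800 kJ.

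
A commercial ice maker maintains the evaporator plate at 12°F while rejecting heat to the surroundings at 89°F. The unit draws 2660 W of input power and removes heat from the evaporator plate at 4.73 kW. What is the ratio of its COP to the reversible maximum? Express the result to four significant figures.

Converting, Q̇_C = 4.730 kW = 4730 W, so COP_actual = Q̇_C/Ẇ = 4730/2660 = 1.778.
In absolute terms T_C = 262.04 K and T_H = 304.82 K, so ΔT = 42.78 K.
COP_Carnot = T_C/ΔT = 262.04/42.78 = 6.126.
η_II = COP_actual/COP_Carnot = 1.778/6.126 = 0.2903.

0.2903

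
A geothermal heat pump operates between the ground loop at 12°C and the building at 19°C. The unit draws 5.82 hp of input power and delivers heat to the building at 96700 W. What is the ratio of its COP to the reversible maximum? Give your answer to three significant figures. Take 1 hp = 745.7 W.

0.534

Converting, Q̇_H = 96700 W = 129.7 hp, so COP_actual = Q̇_H/Ẇ = 129.7/5.820 = 22.28.
In absolute terms T_C = 285.15 K and T_H = 292.15 K, so ΔT = 7.000 K.
COP_Carnot = T_H/ΔT = 292.15/7.000 = 41.74.
η_II = COP_actual/COP_Carnot = 22.28/41.74 = 0.5339.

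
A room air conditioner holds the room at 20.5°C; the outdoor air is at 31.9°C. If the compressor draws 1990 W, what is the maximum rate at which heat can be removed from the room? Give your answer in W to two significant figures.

In absolute terms T_C = 293.65 K and T_H = 305.05 K, so ΔT = 11.40 K.
COP_Carnot = T_C/ΔT = 293.65/11.40 = 25.76.
Q̇_max = COP_Carnot × Ẇ = 25.76 × 1990 W = 51260 W.

51000 W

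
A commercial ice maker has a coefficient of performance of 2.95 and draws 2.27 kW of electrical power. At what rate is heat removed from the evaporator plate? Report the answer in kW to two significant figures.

Q̇_C = COP × Ẇ = 2.95 × 2.270 = 6.697 kW.

6.7 kW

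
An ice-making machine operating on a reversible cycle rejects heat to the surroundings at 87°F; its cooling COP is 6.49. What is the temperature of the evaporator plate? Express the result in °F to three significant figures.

For a Carnot refrigerator COP_R = T_C/(T_H − T_C), so T_C = COP·T_H/(1 + COP).
With T_H = 303.71 K, T_C = 6.49 × 303.71/7.490 = 263.16 K.
Converting, 263.16 K = 14.01°F.

14.0 °F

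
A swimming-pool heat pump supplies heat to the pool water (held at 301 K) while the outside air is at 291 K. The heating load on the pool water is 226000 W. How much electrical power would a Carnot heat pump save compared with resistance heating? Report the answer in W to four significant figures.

The reservoir spacing is ΔT = 301 − 291 = 10.00 K.
COP_Carnot = T_H/ΔT = 301.00/10.00 = 30.10.
Resistance heating needs Ẇ_res = Q̇_H = 226000 W; the reversible heat pump needs only Ẇ_hp = Q̇_H/COP = 7508 W.
Saving = 226000 − 7508 = 218500 W.

218500 W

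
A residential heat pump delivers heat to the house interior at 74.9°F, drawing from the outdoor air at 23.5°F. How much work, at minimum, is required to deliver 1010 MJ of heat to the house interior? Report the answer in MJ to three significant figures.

In absolute terms T_C = 268.43 K and T_H = 296.98 K, so ΔT = 28.56 K.
The reversible limit is COP_HP = T_H/ΔT = 10.40, so W_min = Q_H/COP = Q_H·ΔT/T_H.
W_min = 1010 × 28.56/296.98 = 97.11 MJ.

97.1 MJ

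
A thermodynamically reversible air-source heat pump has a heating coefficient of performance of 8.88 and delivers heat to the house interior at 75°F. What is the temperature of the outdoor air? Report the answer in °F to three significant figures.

COP_HP = T_H/(T_H − T_C) gives T_H − T_C = T_H/COP.
With T_H = 297.04 K, T_C = 297.04 × (1 − 1/8.88) = 263.59 K.
Converting, 263.59 K = 14.79°F.

14.8 °F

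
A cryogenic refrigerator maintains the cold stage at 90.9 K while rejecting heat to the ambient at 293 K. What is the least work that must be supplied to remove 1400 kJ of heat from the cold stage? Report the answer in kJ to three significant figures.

The reservoir spacing is ΔT = 293 − 90.9 = 202.1 K.
The reversible limit is COP_R = T_C/ΔT = 0.4498, so W_min = Q_C/COP = Q_C·ΔT/T_C.
W_min = 1400 × 202.1/90.90 = 3113 kJ.

3110 kJ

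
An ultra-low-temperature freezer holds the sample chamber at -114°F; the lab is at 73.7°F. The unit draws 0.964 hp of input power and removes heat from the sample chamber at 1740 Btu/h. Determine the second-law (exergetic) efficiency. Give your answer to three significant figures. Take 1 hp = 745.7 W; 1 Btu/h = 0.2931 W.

Converting, Q̇_C = 1740 Btu/h = 0.6839 hp, so COP_actual = Q̇_C/Ẇ = 0.6839/0.9640 = 0.7095.
In absolute terms T_C = 192.04 K and T_H = 296.32 K, so ΔT = 104.3 K.
COP_Carnot = T_C/ΔT = 192.04/104.3 = 1.842.
η_II = COP_actual/COP_Carnot = 0.7095/1.842 = 0.3852.

0.385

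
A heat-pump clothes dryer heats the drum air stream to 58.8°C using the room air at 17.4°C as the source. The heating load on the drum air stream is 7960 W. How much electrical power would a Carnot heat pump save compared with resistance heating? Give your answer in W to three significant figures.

6970 W

In absolute terms T_C = 290.55 K and T_H = 331.95 K, so ΔT = 41.40 K.
COP_Carnot = T_H/ΔT = 331.95/41.40 = 8.018.
Resistance heating needs Ẇ_res = Q̇_H = 7960 W; the reversible heat pump needs only Ẇ_hp = Q̇_H/COP = 992.8 W.
Saving = 7960 − 992.8 = 6967 W.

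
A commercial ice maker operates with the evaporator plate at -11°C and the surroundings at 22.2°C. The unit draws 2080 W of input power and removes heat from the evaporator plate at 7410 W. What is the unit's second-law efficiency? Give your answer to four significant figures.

0.4512

COP_actual = Q̇_C/Ẇ = 7410/2080 = 3.563.
In absolute terms T_C = 262.15 K and T_H = 295.35 K, so ΔT = 33.20 K.
COP_Carnot = T_C/ΔT = 262.15/33.20 = 7.896.
η_II = COP_actual/COP_Carnot = 3.563/7.896 = 0.4512.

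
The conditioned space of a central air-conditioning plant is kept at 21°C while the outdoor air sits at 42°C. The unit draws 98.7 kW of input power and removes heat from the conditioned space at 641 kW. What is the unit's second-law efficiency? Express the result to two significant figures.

0.46

COP_actual = Q̇_C/Ẇ = 641.0/98.70 = 6.494.
In absolute terms T_C = 294.15 K and T_H = 315.15 K, so ΔT = 21.00 K.
COP_Carnot = T_C/ΔT = 294.15/21.00 = 14.01.
η_II = COP_actual/COP_Carnot = 6.494/14.01 = 0.4637.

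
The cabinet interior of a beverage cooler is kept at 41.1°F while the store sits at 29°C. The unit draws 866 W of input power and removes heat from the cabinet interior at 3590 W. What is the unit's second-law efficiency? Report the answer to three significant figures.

COP_actual = Q̇_C/Ẇ = 3590/866.0 = 4.145.
In absolute terms T_C = 278.21 K and T_H = 302.15 K, so ΔT = 23.94 K.
COP_Carnot = T_C/ΔT = 278.21/23.94 = 11.62.
η_II = COP_actual/COP_Carnot = 4.145/11.62 = 0.3568.

0.357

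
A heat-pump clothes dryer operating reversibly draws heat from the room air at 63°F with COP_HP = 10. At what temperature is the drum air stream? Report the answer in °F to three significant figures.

COP_HP = T_H/(T_H − T_C) rearranges to T_H = COP·T_C/(COP − 1).
With T_C = 290.37 K, T_H = 10 × 290.37/9.000 = 322.64 K.
Converting, 322.64 K = 121.07°F.

121 °F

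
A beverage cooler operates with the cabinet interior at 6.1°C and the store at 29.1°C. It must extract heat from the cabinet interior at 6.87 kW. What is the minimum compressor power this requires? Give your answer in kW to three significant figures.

In absolute terms T_C = 279.25 K and T_H = 302.25 K, so ΔT = 23.00 K.
COP_Carnot = T_C/ΔT = 279.25/23.00 = 12.14.
Ẇ_min = Q̇/COP_Carnot = 6.870/12.14 = 0.5658 kW.

0.566 kW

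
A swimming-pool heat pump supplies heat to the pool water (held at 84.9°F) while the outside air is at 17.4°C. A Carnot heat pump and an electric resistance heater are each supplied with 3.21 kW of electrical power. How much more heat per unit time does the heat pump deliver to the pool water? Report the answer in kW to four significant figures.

In absolute terms T_C = 290.55 K and T_H = 302.54 K, so ΔT = 11.99 K.
COP_Carnot = T_H/ΔT = 302.54/11.99 = 25.23.
The heat pump delivers Q̇_H = COP × Ẇ = 81.00 kW; the resistance heater delivers Ẇ = 3.210 kW.
Extra = (COP − 1)·Ẇ = 77.79 kW.

77.79 kW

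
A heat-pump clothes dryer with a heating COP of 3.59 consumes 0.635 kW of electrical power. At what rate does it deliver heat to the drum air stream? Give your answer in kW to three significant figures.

2.28 kW

Q̇_H = COP_HP × Ẇ = 3.59 × 0.6350 = 2.280 kW.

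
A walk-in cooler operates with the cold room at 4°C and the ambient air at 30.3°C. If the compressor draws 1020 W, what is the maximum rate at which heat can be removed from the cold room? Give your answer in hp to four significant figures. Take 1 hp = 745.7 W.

14.41 hp

In absolute terms T_C = 277.15 K and T_H = 303.45 K, so ΔT = 26.30 K.
COP_Carnot = T_C/ΔT = 277.15/26.30 = 10.54.
Q̇_max = COP_Carnot × Ẇ = 10.54 × 1020 W = 10750 W = 14.41 hp.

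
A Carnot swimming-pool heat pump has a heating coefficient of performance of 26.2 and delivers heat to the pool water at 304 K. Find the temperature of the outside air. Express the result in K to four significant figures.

COP_HP = T_H/(T_H − T_C) gives T_H − T_C = T_H/COP.
With T_H = 304.00 K, T_C = 304.00 × (1 − 1/26.2) = 292.40 K.

292.4 K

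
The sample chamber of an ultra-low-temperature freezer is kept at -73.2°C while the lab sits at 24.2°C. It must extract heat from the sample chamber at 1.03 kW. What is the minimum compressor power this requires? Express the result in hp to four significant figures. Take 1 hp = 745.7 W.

In absolute terms T_C = 199.95 K and T_H = 297.35 K, so ΔT = 97.40 K.
COP_Carnot = T_C/ΔT = 199.95/97.40 = 2.053.
Ẇ_min = Q̇/COP_Carnot = 1.030/2.053 = 0.5017 kW = 0.6728 hp.

0.6728 hp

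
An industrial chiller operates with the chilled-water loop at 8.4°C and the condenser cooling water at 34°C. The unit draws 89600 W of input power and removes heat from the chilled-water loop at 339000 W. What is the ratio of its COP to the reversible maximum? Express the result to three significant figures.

0.344

COP_actual = Q̇_C/Ẇ = 339000/89600 = 3.783.
In absolute terms T_C = 281.55 K and T_H = 307.15 K, so ΔT = 25.60 K.
COP_Carnot = T_C/ΔT = 281.55/25.60 = 11.00.
η_II = COP_actual/COP_Carnot = 3.783/11.00 = 0.3440.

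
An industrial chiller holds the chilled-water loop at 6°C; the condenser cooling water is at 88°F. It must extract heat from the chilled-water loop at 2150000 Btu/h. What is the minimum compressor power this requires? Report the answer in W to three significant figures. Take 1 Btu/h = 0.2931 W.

56700 W

In absolute terms T_C = 279.15 K and T_H = 304.26 K, so ΔT = 25.11 K.
COP_Carnot = T_C/ΔT = 279.15/25.11 = 11.12.
Ẇ_min = Q̇/COP_Carnot = 2150000/11.12 = 193400 Btu/h = 56690 W.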